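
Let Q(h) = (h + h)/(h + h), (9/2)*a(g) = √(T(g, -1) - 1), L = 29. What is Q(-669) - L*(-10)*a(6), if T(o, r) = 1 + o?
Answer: 1 + 580*√6/9 ≈ 158.86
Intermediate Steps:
a(g) = 2*√g/9 (a(g) = 2*√((1 + g) - 1)/9 = 2*√g/9)
Q(h) = 1 (Q(h) = (2*h)/((2*h)) = (2*h)*(1/(2*h)) = 1)
Q(-669) - L*(-10)*a(6) = 1 - 29*(-10)*2*√6/9 = 1 - (-290)*2*√6/9 = 1 - (-580)*√6/9 = 1 + 580*√6/9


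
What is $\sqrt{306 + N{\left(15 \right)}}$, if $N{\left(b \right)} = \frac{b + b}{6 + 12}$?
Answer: $\frac{\sqrt{2769}}{3} \approx 17.54$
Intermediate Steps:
$N{\left(b \right)} = \frac{b}{9}$ ($N{\left(b \right)} = \frac{2 b}{18} = 2 b \frac{1}{18} = \frac{b}{9}$)
$\sqrt{306 + N{\left(15 \right)}} = \sqrt{306 + \frac{1}{9} \cdot 15} = \sqrt{306 + \frac{5}{3}} = \sqrt{\frac{923}{3}} = \frac{\sqrt{2769}}{3}$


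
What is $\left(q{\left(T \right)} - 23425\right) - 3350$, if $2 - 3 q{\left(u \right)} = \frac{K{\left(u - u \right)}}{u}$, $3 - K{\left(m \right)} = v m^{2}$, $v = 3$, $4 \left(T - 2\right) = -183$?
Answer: $- \frac{14056513}{525} \approx -26774.0$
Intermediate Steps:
$T = - \frac{175}{4}$ ($T = 2 + \frac{1}{4} \left(-183\right) = 2 - \frac{183}{4} = - \frac{175}{4} \approx -43.75$)
$K{\left(m \right)} = 3 - 3 m^{2}$
$q{\left(u \right)} = \frac{2}{3} - \frac{1}{u}$ ($q{\left(u \right)} = \frac{2}{3} - \frac{\left(3 - 3 \left(u - u\right)^{2}\right) \frac{1}{u}}{3} = \frac{2}{3} - \frac{\left(3 - 3 \cdot 0^{2}\right) \frac{1}{u}}{3} = \frac{2}{3} - \frac{\left(3 - 0\right) \frac{1}{u}}{3} = \frac{2}{3} - \frac{\left(3 + 0\right) \frac{1}{u}}{3} = \frac{2}{3} - \frac{3 \frac{1}{u}}{3} = \frac{2}{3} - \frac{1}{u}$)
$\left(q{\left(T \right)} - 23425\right) - 3350 = \left(\left(\frac{2}{3} - \frac{1}{- \frac{175}{4}}\right) - 23425\right) - 3350 = \left(\left(\frac{2}{3} - - \frac{4}{175}\right) - 23425\right) - 3350 = \left(\left(\frac{2}{3} + \frac{4}{175}\right) - 23425\right) - 3350 = \left(\frac{362}{525} - 23425\right) - 3350 = - \frac{12297763}{525} - 3350 = - \frac{14056513}{525}$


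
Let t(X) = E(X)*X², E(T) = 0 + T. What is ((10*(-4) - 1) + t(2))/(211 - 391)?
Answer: 11/60 ≈ 0.18333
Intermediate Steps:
E(T) = T
t(X) = X³ (t(X) = X*X² = X³)
((10*(-4) - 1) + t(2))/(211 - 391) = ((10*(-4) - 1) + 2³)/(211 - 391) = ((-40 - 1) + 8)/(-180) = (-41 + 8)*(-1/180) = -33*(-1/180) = 11/60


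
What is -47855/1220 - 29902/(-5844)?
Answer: -12159209/356484 ≈ -34.109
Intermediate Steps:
-47855/1220 - 29902/(-5844) = -47855*1/1220 - 29902*(-1/5844) = -9571/244 + 14951/2922 = -12159209/356484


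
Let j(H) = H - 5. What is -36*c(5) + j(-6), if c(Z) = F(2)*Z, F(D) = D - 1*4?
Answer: 349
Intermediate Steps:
F(D) = -4 + D (F(D) = D - 4 = -4 + D)
c(Z) = -2*Z (c(Z) = (-4 + 2)*Z = -2*Z)
j(H) = -5 + H
-36*c(5) + j(-6) = -(-72)*5 + (-5 - 6) = -36*(-10) - 11 = 360 - 11 = 349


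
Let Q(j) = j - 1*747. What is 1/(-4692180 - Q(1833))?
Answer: -1/4693266 ≈ -2.1307e-7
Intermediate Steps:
Q(j) = -747 + j (Q(j) = j - 747 = -747 + j)
1/(-4692180 - Q(1833)) = 1/(-4692180 - (-747 + 1833)) = 1/(-4692180 - 1*1086) = 1/(-4692180 - 1086) = 1/(-4693266) = -1/4693266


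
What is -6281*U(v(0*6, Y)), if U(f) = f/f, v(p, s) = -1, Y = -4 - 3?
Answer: -6281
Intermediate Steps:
Y = -7
U(f) = 1
-6281*U(v(0*6, Y)) = -6281*1 = -6281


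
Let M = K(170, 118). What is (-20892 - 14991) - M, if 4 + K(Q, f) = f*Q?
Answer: -55939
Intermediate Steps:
K(Q, f) = -4 + Q*f (K(Q, f) = -4 + f*Q = -4 + Q*f)
M = 20056 (M = -4 + 170*118 = -4 + 20060 = 20056)
(-20892 - 14991) - M = (-20892 - 14991) - 1*20056 = -35883 - 20056 = -55939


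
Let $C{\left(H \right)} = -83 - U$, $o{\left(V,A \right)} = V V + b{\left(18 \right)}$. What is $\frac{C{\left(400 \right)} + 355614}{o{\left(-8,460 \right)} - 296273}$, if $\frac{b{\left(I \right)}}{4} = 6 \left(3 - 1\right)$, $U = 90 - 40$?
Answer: $- \frac{355481}{296161} \approx -1.2003$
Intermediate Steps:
$U = 50$ ($U = 90 - 40 = 50$)
$b{\left(I \right)} = 48$ ($b{\left(I \right)} = 4 \cdot 6 \left(3 - 1\right) = 4 \cdot 6 \cdot 2 = 4 \cdot 12 = 48$)
$o{\left(V,A \right)} = 48 + V^{2}$ ($o{\left(V,A \right)} = V V + 48 = V^{2} + 48 = 48 + V^{2}$)
$C{\left(H \right)} = -133$ ($C{\left(H \right)} = -83 - 50 = -133$)
$\frac{C{\left(400 \right)} + 355614}{o{\left(-8,460 \right)} - 296273} = \frac{-133 + 355614}{\left(48 + \left(-8\right)^{2}\right) - 296273} = \frac{355481}{\left(48 + 64\right) - 296273} = \frac{355481}{112 - 296273} = \frac{355481}{-296161} = 355481 \left(- \frac{1}{296161}\right) = - \frac{355481}{296161}$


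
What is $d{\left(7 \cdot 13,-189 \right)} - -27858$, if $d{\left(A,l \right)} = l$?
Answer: $27669$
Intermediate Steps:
$d{\left(7 \cdot 13,-189 \right)} - -27858 = -189 - -27858 = -189 + 27858 = 27669$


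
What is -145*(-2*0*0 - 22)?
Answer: 3190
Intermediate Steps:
-145*(-2*0*0 - 22) = -145*(0*0 - 22) = -145*(0 - 22) = -145*(-22) = 3190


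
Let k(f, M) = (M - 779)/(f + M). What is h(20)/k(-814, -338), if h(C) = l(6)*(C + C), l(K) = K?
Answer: 276480/1117 ≈ 247.52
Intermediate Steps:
k(f, M) = (-779 + M)/(M + f)
h(C) = 12*C (h(C) = 6*(C + C) = 6*(2*C) = 12*C)
h(20)/k(-814, -338) = (12*20)/(((-779 - 338)/(-338 - 814))) = 240/((-1117/(-1152))) = 240/((-1/1152*(-1117))) = 240/(1117/1152) = 240*(1152/1117) = 276480/1117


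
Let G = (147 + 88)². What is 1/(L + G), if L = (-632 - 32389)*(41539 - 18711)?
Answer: -1/753748163 ≈ -1.3267e-9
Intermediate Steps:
G = 55225 (G = 235² = 55225)
L = -753803388 (L = -33021*22828 = -753803388)
1/(L + G) = 1/(-753803388 + 55225) = 1/(-753748163) = -1/753748163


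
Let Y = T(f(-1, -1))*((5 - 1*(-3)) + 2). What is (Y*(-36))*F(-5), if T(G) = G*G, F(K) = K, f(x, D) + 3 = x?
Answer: 28800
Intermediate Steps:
f(x, D) = -3 + x
T(G) = G²
Y = 160 (Y = (-3 - 1)²*((5 - 1*(-3)) + 2) = (-4)²*((5 + 3) + 2) = 16*(8 + 2) = 16*10 = 160)
(Y*(-36))*F(-5) = (160*(-36))*(-5) = -5760*(-5) = 28800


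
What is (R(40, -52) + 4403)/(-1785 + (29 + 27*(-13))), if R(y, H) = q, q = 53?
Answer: -4456/2107 ≈ -2.1149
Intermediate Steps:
R(y, H) = 53
(R(40, -52) + 4403)/(-1785 + (29 + 27*(-13))) = (53 + 4403)/(-1785 + (29 + 27*(-13))) = 4456/(-1785 + (29 - 351)) = 4456/(-1785 - 322) = 4456/(-2107) = 4456*(-1/2107) = -4456/2107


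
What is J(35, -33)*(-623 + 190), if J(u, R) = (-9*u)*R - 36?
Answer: -4485447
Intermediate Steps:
J(u, R) = -36 - 9*R*u (J(u, R) = -9*R*u - 36 = -36 - 9*R*u)
J(35, -33)*(-623 + 190) = (-36 - 9*(-33)*35)*(-623 + 190) = (-36 + 10395)*(-433) = 10359*(-433) = -4485447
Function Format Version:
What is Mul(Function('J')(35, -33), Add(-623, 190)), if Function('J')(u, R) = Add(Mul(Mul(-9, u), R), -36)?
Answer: -4485447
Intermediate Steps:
Function('J')(u, R) = Add(-36, Mul(-9, R, u)) (Function('J')(u, R) = Add(Mul(-9, R, u), -36) = Add(-36, Mul(-9, R, u)))
Mul(Function('J')(35, -33), Add(-623, 190)) = Mul(Add(-36, Mul(-9, -33, 35)), Add(-623, 190)) = Mul(Add(-36, 10395), -433) = Mul(10359, -433) = -4485447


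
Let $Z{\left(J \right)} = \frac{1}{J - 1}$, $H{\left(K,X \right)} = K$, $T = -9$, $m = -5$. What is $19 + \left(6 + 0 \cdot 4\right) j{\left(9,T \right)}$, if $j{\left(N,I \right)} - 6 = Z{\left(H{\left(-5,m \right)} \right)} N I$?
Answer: $136$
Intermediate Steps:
$Z{\left(J \right)} = \frac{1}{-1 + J}$
$j{\left(N,I \right)} = 6 - \frac{I N}{6}$ ($j{\left(N,I \right)} = 6 + \frac{N}{-1 - 5} I = 6 + \frac{N}{-6} I = 6 + - \frac{N}{6} I = 6 - \frac{I N}{6}$)
$19 + \left(6 + 0 \cdot 4\right) j{\left(9,T \right)} = 19 + \left(6 + 0 \cdot 4\right) \left(6 - \left(- \frac{3}{2}\right) 9\right) = 19 + \left(6 + 0\right) \left(6 + \frac{27}{2}\right) = 19 + 6 \cdot \frac{39}{2} = 19 + 117 = 136$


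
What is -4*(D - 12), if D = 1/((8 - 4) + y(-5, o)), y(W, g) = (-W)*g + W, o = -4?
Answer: 1012/21 ≈ 48.190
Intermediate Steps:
y(W, g) = W - W*g (y(W, g) = -W*g + W = W - W*g)
D = -1/21 (D = 1/((8 - 4) - 5*(1 - 1*(-4))) = 1/(4 - 5*(1 + 4)) = 1/(4 - 5*5) = 1/(4 - 25) = 1/(-21) = -1/21 ≈ -0.047619)
-4*(D - 12) = -4*(-1/21 - 12) = -4*(-253/21) = 1012/21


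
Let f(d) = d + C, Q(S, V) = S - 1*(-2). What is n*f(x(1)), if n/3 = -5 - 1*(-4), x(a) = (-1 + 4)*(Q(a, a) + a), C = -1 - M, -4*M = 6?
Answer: -75/2 ≈ -37.500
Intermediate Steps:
M = -3/2 (M = -1/4*6 = -3/2 ≈ -1.5000)
Q(S, V) = 2 + S (Q(S, V) = S + 2 = 2 + S)
C = 1/2 (C = -1 - 1*(-3/2) = -1 + 3/2 = 1/2 ≈ 0.50000)
x(a) = 6 + 6*a (x(a) = (-1 + 4)*((2 + a) + a) = 3*(2 + 2*a) = 6 + 6*a)
f(d) = 1/2 + d (f(d) = d + 1/2 = 1/2 + d)
n = -3 (n = 3*(-5 - 1*(-4)) = 3*(-5 + 4) = 3*(-1) = -3)
n*f(x(1)) = -3*(1/2 + (6 + 6*1)) = -3*(1/2 + (6 + 6)) = -3*(1/2 + 12) = -3*25/2 = -75/2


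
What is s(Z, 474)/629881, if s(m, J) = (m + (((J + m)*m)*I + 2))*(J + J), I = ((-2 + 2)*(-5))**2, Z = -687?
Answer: -649380/629881 ≈ -1.0310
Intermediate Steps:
I = 0 (I = (0*(-5))**2 = 0**2 = 0)
s(m, J) = 2*J*(2 + m) (s(m, J) = (m + (((J + m)*m)*0 + 2))*(J + J) = (m + ((m*(J + m))*0 + 2))*(2*J) = (m + (0 + 2))*(2*J) = (m + 2)*(2*J) = (2 + m)*(2*J) = 2*J*(2 + m))
s(Z, 474)/629881 = (2*474*(2 - 687))/629881 = (2*474*(-685))*(1/629881) = -649380*1/629881 = -649380/629881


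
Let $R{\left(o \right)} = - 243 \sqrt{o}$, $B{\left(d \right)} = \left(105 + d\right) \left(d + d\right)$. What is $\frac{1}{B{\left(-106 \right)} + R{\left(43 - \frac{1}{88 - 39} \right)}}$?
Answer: $- \frac{5194}{61077469} - \frac{15309 \sqrt{26}}{122154938} \approx -0.00072407$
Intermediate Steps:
$B{\left(d \right)} = 2 d \left(105 + d\right)$ ($B{\left(d \right)} = \left(105 + d\right) 2 d = 2 d \left(105 + d\right)$)
$\frac{1}{B{\left(-106 \right)} + R{\left(43 - \frac{1}{88 - 39} \right)}} = \frac{1}{2 \left(-106\right) \left(105 - 106\right) - 243 \sqrt{43 - \frac{1}{88 - 39}}} = \frac{1}{2 \left(-106\right) \left(-1\right) - 243 \sqrt{43 - \frac{1}{49}}} = \frac{1}{212 - 243 \sqrt{43 - \frac{1}{49}}} = \frac{1}{212 - 243 \sqrt{\frac{2106}{49}}} = \frac{1}{212 - 243 \frac{9 \sqrt{26}}{7}} = \frac{1}{212 - \frac{2187 \sqrt{26}}{7}}$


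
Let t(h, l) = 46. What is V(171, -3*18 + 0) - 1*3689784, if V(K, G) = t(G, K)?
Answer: -3689738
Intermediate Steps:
V(K, G) = 46
V(171, -3*18 + 0) - 1*3689784 = 46 - 1*3689784 = 46 - 3689784 = -3689738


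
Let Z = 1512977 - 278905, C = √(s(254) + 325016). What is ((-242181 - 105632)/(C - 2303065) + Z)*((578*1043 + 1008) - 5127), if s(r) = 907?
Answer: 3919110982013746114674915/5304108068302 + 208247816555*√325923/5304108068302 ≈ 7.3888e+11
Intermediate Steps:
C = √325923 (C = √(907 + 325016) = √325923 ≈ 570.90)
Z = 1234072
((-242181 - 105632)/(C - 2303065) + Z)*((578*1043 + 1008) - 5127) = ((-242181 - 105632)/(√325923 - 2303065) + 1234072)*((578*1043 + 1008) - 5127) = (-347813/(-2303065 + √325923) + 1234072)*((602854 + 1008) - 5127) = (1234072 - 347813/(-2303065 + √325923))*(603862 - 5127) = (1234072 - 347813/(-2303065 + √325923))*598735 = 738882098920 - 208247816555/(-2303065 + √325923)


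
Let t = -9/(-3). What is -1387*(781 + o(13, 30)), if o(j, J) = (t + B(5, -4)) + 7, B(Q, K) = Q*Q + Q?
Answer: -1138727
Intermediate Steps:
B(Q, K) = Q + Q² (B(Q, K) = Q² + Q = Q + Q²)
t = 3 (t = -9*(-⅓) = 3)
o(j, J) = 40 (o(j, J) = (3 + 5*(1 + 5)) + 7 = (3 + 5*6) + 7 = (3 + 30) + 7 = 33 + 7 = 40)
-1387*(781 + o(13, 30)) = -1387*(781 + 40) = -1387*821 = -1138727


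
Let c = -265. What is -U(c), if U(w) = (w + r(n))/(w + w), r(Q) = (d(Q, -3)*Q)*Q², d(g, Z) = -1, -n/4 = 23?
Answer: 778423/530 ≈ 1468.7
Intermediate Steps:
n = -92 (n = -4*23 = -92)
r(Q) = -Q³ (r(Q) = (-Q)*Q² = -Q³)
U(w) = (778688 + w)/(2*w) (U(w) = (w - 1*(-92)³)/(w + w) = (w - 1*(-778688))/((2*w)) = (w + 778688)*(1/(2*w)) = (778688 + w)*(1/(2*w)) = (778688 + w)/(2*w))
-U(c) = -(778688 - 265)/(2*(-265)) = -(-1)*778423/(2*265) = -1*(-778423/530) = 778423/530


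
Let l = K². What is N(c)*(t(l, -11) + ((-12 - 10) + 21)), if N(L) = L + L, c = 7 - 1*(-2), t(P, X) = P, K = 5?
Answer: 432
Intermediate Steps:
l = 25 (l = 5² = 25)
c = 9 (c = 7 + 2 = 9)
N(L) = 2*L
N(c)*(t(l, -11) + ((-12 - 10) + 21)) = (2*9)*(25 + ((-12 - 10) + 21)) = 18*(25 + (-22 + 21)) = 18*(25 - 1) = 18*24 = 432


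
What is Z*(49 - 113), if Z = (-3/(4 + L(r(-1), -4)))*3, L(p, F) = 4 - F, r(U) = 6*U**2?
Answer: 48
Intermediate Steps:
Z = -3/4 (Z = (-3/(4 + (4 - 1*(-4))))*3 = (-3/(4 + (4 + 4)))*3 = (-3/(4 + 8))*3 = (-3/12)*3 = ((1/12)*(-3))*3 = -1/4*3 = -3/4 ≈ -0.75000)
Z*(49 - 113) = -3*(49 - 113)/4 = -3/4*(-64) = 48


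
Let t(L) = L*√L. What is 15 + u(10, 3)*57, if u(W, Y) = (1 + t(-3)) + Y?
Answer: 243 - 171*I*√3 ≈ 243.0 - 296.18*I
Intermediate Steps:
t(L) = L^(3/2)
u(W, Y) = 1 + Y - 3*I*√3 (u(W, Y) = (1 + (-3)^(3/2)) + Y = (1 - 3*I*√3) + Y = 1 + Y - 3*I*√3)
15 + u(10, 3)*57 = 15 + (1 + 3 - 3*I*√3)*57 = 15 + (4 - 3*I*√3)*57 = 15 + (228 - 171*I*√3) = 243 - 171*I*√3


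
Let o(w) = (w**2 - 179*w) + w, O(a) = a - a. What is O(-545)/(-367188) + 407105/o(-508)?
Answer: 407105/348488 ≈ 1.1682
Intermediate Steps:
O(a) = 0
o(w) = w**2 - 178*w
O(-545)/(-367188) + 407105/o(-508) = 0/(-367188) + 407105/((-508*(-178 - 508))) = 0*(-1/367188) + 407105/((-508*(-686))) = 0 + 407105/348488 = 407105/348488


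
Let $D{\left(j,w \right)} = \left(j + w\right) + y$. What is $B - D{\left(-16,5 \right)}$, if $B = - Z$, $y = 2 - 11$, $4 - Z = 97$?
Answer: $113$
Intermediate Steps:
$Z = -93$ ($Z = 4 - 97 = -93$)
$y = -9$
$D{\left(j,w \right)} = -9 + j + w$ ($D{\left(j,w \right)} = \left(j + w\right) - 9 = -9 + j + w$)
$B = 93$ ($B = \left(-1\right) \left(-93\right) = 93$)
$B - D{\left(-16,5 \right)} = 93 - \left(-9 - 16 + 5\right) = 93 - -20 = 93 + 20 = 113$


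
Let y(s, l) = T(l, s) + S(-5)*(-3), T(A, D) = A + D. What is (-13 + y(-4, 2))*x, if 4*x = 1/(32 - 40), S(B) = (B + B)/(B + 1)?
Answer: 45/64 ≈ 0.70313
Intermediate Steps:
S(B) = 2*B/(1 + B) (S(B) = (2*B)/(1 + B) = 2*B/(1 + B))
x = -1/32 (x = 1/(4*(32 - 40)) = (¼)/(-8) = (¼)*(-⅛) = -1/32 ≈ -0.031250)
y(s, l) = -15/2 + l + s (y(s, l) = (l + s) + (2*(-5)/(1 - 5))*(-3) = (l + s) + (2*(-5)/(-4))*(-3) = (l + s) + (2*(-5)*(-¼))*(-3) = (l + s) + (5/2)*(-3) = (l + s) - 15/2 = -15/2 + l + s)
(-13 + y(-4, 2))*x = (-13 + (-15/2 + 2 - 4))*(-1/32) = (-13 - 19/2)*(-1/32) = -45/2*(-1/32) = 45/64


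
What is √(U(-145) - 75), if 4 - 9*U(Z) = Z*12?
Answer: √1069/3 ≈ 10.899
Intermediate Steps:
U(Z) = 4/9 - 4*Z/3 (U(Z) = 4/9 - Z*12/9 = 4/9 - 4*Z/3)
√(U(-145) - 75) = √((4/9 - 4/3*(-145)) - 75) = √((4/9 + 580/3) - 75) = √(1744/9 - 75) = √(1069/9) = √1069/3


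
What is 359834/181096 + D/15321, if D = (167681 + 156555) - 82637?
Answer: 8210938203/462428636 ≈ 17.756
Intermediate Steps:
D = 241599 (D = 324236 - 82637 = 241599)
359834/181096 + D/15321 = 359834/181096 + 241599/15321 = 359834*(1/181096) + 241599*(1/15321) = 179917/90548 + 80533/5107 = 8210938203/462428636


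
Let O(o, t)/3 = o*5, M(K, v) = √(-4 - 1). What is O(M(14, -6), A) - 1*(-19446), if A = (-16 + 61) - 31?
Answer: 19446 + 15*I*√5 ≈ 19446.0 + 33.541*I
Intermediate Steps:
M(K, v) = I*√5 (M(K, v) = √(-5) = I*√5)
A = 14 (A = 45 - 31 = 14)
O(o, t) = 15*o (O(o, t) = 3*(o*5) = 3*(5*o) = 15*o)
O(M(14, -6), A) - 1*(-19446) = 15*(I*√5) - 1*(-19446) = 15*I*√5 + 19446 = 19446 + 15*I*√5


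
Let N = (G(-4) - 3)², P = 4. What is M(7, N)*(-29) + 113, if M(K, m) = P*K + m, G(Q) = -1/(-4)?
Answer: -14693/16 ≈ -918.31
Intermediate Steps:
G(Q) = ¼ (G(Q) = -1*(-¼) = ¼)
N = 121/16 (N = (¼ - 3)² = (-11/4)² = 121/16 ≈ 7.5625)
M(K, m) = m + 4*K (M(K, m) = 4*K + m = m + 4*K)
M(7, N)*(-29) + 113 = (121/16 + 4*7)*(-29) + 113 = (121/16 + 28)*(-29) + 113 = (569/16)*(-29) + 113 = -16501/16 + 113 = -14693/16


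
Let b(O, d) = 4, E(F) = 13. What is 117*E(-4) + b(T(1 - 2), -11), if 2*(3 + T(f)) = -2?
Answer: 1525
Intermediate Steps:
T(f) = -4 (T(f) = -3 + (1/2)*(-2) = -3 - 1 = -4)
117*E(-4) + b(T(1 - 2), -11) = 117*13 + 4 = 1521 + 4 = 1525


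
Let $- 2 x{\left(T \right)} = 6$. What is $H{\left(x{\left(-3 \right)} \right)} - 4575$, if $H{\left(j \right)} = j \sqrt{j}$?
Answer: $-4575 - 3 i \sqrt{3} \approx -4575.0 - 5.1962 i$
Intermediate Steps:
$x{\left(T \right)} = -3$ ($x{\left(T \right)} = \left(- \frac{1}{2}\right) 6 = -3$)
$H{\left(j \right)} = j^{\frac{3}{2}}$
$H{\left(x{\left(-3 \right)} \right)} - 4575 = \left(-3\right)^{\frac{3}{2}} - 4575 = - 3 i \sqrt{3} - 4575 = -4575 - 3 i \sqrt{3}$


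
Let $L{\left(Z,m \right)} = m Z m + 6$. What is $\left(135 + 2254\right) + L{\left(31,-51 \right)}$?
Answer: $83026$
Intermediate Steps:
$L{\left(Z,m \right)} = 6 + Z m^{2}$ ($L{\left(Z,m \right)} = Z m m + 6 = Z m^{2} + 6 = 6 + Z m^{2}$)
$\left(135 + 2254\right) + L{\left(31,-51 \right)} = \left(135 + 2254\right) + \left(6 + 31 \left(-51\right)^{2}\right) = 2389 + \left(6 + 31 \cdot 2601\right) = 2389 + \left(6 + 80631\right) = 2389 + 80637 = 83026$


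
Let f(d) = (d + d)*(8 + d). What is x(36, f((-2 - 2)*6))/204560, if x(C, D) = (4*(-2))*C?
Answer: -18/12785 ≈ -0.0014079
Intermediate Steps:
f(d) = 2*d*(8 + d) (f(d) = (2*d)*(8 + d) = 2*d*(8 + d))
x(C, D) = -8*C
x(36, f((-2 - 2)*6))/204560 = -8*36/204560 = -288*1/204560 = -18/12785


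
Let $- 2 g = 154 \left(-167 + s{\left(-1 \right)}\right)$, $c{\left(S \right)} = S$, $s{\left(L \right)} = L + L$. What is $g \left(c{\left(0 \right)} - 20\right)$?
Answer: $-260260$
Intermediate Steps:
$s{\left(L \right)} = 2 L$
$g = 13013$ ($g = - \frac{154 \left(-167 + 2 \left(-1\right)\right)}{2} = - \frac{154 \left(-167 - 2\right)}{2} = - \frac{154 \left(-169\right)}{2} = \left(- \frac{1}{2}\right) \left(-26026\right) = 13013$)
$g \left(c{\left(0 \right)} - 20\right) = 13013 \left(0 - 20\right) = 13013 \left(-20\right) = -260260$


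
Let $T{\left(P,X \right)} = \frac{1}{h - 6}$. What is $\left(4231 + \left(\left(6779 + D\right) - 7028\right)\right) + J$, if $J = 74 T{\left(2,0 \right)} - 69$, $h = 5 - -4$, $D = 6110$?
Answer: $\frac{30143}{3} \approx 10048.0$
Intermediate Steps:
$h = 9$ ($h = 5 + 4 = 9$)
$T{\left(P,X \right)} = \frac{1}{3}$ ($T{\left(P,X \right)} = \frac{1}{9 - 6} = \frac{1}{3}$)
$J = - \frac{133}{3}$ ($J = 74 \cdot \frac{1}{3} - 69 = \frac{74}{3} - 69 = - \frac{133}{3} \approx -44.333$)
$\left(4231 + \left(\left(6779 + D\right) - 7028\right)\right) + J = \left(4231 + \left(\left(6779 + 6110\right) - 7028\right)\right) - \frac{133}{3} = \left(4231 + \left(12889 - 7028\right)\right) - \frac{133}{3} = \left(4231 + 5861\right) - \frac{133}{3} = 10092 - \frac{133}{3} = \frac{30143}{3}$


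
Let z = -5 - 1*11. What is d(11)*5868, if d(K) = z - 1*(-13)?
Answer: -17604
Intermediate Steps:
z = -16 (z = -5 - 11 = -16)
d(K) = -3 (d(K) = -16 - 1*(-13) = -16 + 13 = -3)
d(11)*5868 = -3*5868 = -17604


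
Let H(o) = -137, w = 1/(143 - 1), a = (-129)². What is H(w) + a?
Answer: 16504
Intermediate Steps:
a = 16641
w = 1/142 ≈ 0.0070423
H(w) + a = -137 + 16641 = 16504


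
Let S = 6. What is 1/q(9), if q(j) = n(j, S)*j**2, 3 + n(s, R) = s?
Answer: 1/486 ≈ 0.0020576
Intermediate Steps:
n(s, R) = -3 + s
q(j) = j**2*(-3 + j) (q(j) = (-3 + j)*j**2 = j**2*(-3 + j))
1/q(9) = 1/(9**2*(-3 + 9)) = 1/(81*6) = 1/486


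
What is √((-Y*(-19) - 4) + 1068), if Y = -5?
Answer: √969 ≈ 31.129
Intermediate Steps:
√((-Y*(-19) - 4) + 1068) = √((-1*(-5)*(-19) - 4) + 1068) = √((5*(-19) - 4) + 1068) = √((-95 - 4) + 1068) = √(-99 + 1068) = √969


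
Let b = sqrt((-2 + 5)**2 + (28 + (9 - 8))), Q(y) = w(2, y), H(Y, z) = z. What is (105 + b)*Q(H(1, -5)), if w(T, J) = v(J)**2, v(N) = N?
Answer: 2625 + 25*sqrt(38) ≈ 2779.1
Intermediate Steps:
w(T, J) = J**2
Q(y) = y**2
b = sqrt(38) (b = sqrt(3**2 + (28 + 1)) = sqrt(9 + 29) = sqrt(38) ≈ 6.1644)
(105 + b)*Q(H(1, -5)) = (105 + sqrt(38))*(-5)**2 = (105 + sqrt(38))*25 = 2625 + 25*sqrt(38)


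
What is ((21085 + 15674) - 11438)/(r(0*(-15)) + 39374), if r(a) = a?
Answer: 25321/39374 ≈ 0.64309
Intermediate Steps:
((21085 + 15674) - 11438)/(r(0*(-15)) + 39374) = ((21085 + 15674) - 11438)/(0*(-15) + 39374) = (36759 - 11438)/(0 + 39374) = 25321/39374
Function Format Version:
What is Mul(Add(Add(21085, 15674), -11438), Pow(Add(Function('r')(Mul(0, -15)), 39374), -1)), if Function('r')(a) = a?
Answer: Rational(25321, 39374) ≈ 0.64309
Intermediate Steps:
Mul(Add(Add(21085, 15674), -11438), Pow(Add(Function('r')(Mul(0, -15)), 39374), -1)) = Mul(Add(Add(21085, 15674), -11438), Pow(Add(Mul(0, -15), 39374), -1)) = Mul(Add(36759, -11438), Pow(Add(0, 39374), -1)) = Mul(25321, Pow(39374, -1)) = Mul(25321, Rational(1, 39374)) = Rational(25321, 39374)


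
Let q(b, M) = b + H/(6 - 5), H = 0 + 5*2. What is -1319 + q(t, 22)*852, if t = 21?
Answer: 25093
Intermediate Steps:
H = 10 (H = 0 + 10 = 10)
q(b, M) = 10 + b (q(b, M) = b + 10/(6 - 5) = b + 10/1 = b + 1*10 = b + 10 = 10 + b)
-1319 + q(t, 22)*852 = -1319 + (10 + 21)*852 = -1319 + 31*852 = -1319 + 26412 = 25093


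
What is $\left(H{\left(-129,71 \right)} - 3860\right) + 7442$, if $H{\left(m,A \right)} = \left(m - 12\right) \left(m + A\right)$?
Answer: $11760$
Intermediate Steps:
$H{\left(m,A \right)} = \left(-12 + m\right) \left(A + m\right)$
$\left(H{\left(-129,71 \right)} - 3860\right) + 7442 = \left(\left(\left(-129\right)^{2} - 852 - -1548 + 71 \left(-129\right)\right) - 3860\right) + 7442 = \left(\left(16641 - 852 + 1548 - 9159\right) - 3860\right) + 7442 = \left(8178 - 3860\right) + 7442 = 4318 + 7442 = 11760$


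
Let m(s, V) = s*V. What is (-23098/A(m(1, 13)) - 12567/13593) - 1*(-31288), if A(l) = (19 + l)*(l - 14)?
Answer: 2320516343/72496 ≈ 32009.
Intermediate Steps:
m(s, V) = V*s
A(l) = (-14 + l)*(19 + l) (A(l) = (19 + l)*(-14 + l) = (-14 + l)*(19 + l))
(-23098/A(m(1, 13)) - 12567/13593) - 1*(-31288) = (-23098/(-266 + (13*1)² + 5*(13*1)) - 12567/13593) - 1*(-31288) = (-23098/(-266 + 13² + 5*13) - 12567*1/13593) + 31288 = (-23098/(-266 + 169 + 65) - 4189/4531) + 31288 = (-23098/(-32) - 4189/4531) + 31288 = (-23098*(-1/32) - 4189/4531) + 31288 = (11549/16 - 4189/4531) + 31288 = 52261495/72496 + 31288 = 2320516343/72496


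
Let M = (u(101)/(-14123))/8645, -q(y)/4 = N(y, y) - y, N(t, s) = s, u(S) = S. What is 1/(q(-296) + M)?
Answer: -122093335/101 ≈ -1.2088e+6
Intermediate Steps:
q(y) = 0 (q(y) = -4*(y - y) = -4*0 = 0)
M = -101/122093335 (M = (101/(-14123))/8645 = (101*(-1/14123))*(1/8645) = -101/14123*1/8645 = -101/122093335 ≈ -8.2724e-7)
1/(q(-296) + M) = 1/(0 - 101/122093335) = 1/(-101/122093335) = -122093335/101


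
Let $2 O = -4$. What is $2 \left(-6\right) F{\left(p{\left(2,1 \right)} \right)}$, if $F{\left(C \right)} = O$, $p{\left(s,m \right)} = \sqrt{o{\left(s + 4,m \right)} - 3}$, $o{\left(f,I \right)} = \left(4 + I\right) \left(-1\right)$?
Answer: $24$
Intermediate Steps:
$O = -2$ ($O = \frac{1}{2} \left(-4\right) = -2$)
$o{\left(f,I \right)} = -4 - I$
$p{\left(s,m \right)} = \sqrt{-7 - m}$ ($p{\left(s,m \right)} = \sqrt{\left(-4 - m\right) - 3} = \sqrt{-7 - m}$)
$F{\left(C \right)} = -2$
$2 \left(-6\right) F{\left(p{\left(2,1 \right)} \right)} = 2 \left(-6\right) \left(-2\right) = \left(-12\right) \left(-2\right) = 24$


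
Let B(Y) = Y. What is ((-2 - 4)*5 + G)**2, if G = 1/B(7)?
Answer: 43681/49 ≈ 891.45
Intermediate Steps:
G = 1/7 ≈ 0.14286
((-2 - 4)*5 + G)**2 = ((-2 - 4)*5 + 1/7)**2 = (-6*5 + 1/7)**2 = (-30 + 1/7)**2 = (-209/7)**2 = 43681/49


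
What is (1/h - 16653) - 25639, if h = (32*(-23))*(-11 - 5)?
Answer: -498030591/11776 ≈ -42292.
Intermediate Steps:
h = 11776 (h = -736*(-16) = 11776)
(1/h - 16653) - 25639 = (1/11776 - 16653) - 25639 = -196105727/11776 - 25639 = -498030591/11776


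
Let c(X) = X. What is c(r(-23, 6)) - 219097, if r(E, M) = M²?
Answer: -219061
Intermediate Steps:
c(r(-23, 6)) - 219097 = 6² - 219097 = 36 - 219097 = -219061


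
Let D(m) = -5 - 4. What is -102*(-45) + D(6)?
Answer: 4581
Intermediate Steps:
D(m) = -9
-102*(-45) + D(6) = -102*(-45) - 9 = 4590 - 9 = 4581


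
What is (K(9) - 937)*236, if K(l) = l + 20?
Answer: -214288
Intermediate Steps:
K(l) = 20 + l
(K(9) - 937)*236 = ((20 + 9) - 937)*236 = (29 - 937)*236 = -908*236 = -214288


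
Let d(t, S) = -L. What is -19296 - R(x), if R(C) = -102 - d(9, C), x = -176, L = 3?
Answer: -19197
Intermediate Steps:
d(t, S) = -3 (d(t, S) = -1*3 = -3)
R(C) = -99 (R(C) = -102 - 1*(-3) = -102 + 3 = -99)
-19296 - R(x) = -19296 - 1*(-99) = -19296 + 99 = -19197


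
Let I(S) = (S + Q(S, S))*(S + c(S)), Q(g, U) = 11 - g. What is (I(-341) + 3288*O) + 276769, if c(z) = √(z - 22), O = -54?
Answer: 95466 + 121*I*√3 ≈ 95466.0 + 209.58*I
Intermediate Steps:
c(z) = √(-22 + z)
I(S) = 11*S + 11*√(-22 + S) (I(S) = (S + (11 - S))*(S + √(-22 + S)) = 11*(S + √(-22 + S)) = 11*S + 11*√(-22 + S))
(I(-341) + 3288*O) + 276769 = ((11*(-341) + 11*√(-22 - 341)) + 3288*(-54)) + 276769 = ((-3751 + 11*√(-363)) - 177552) + 276769 = ((-3751 + 11*(11*I*√3)) - 177552) + 276769 = ((-3751 + 121*I*√3) - 177552) + 276769 = (-181303 + 121*I*√3) + 276769 = 95466 + 121*I*√3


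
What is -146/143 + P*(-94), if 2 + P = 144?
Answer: -1908910/143 ≈ -13349.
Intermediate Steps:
P = 142 (P = -2 + 144 = 142)
-146/143 + P*(-94) = -146/143 + 142*(-94) = -146*1/143 - 13348 = -146/143 - 13348 = -1908910/143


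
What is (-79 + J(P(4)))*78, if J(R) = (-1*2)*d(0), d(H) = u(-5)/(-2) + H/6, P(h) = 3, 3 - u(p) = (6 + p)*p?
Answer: -5538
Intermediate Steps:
u(p) = 3 - p*(6 + p) (u(p) = 3 - (6 + p)*p = 3 - p*(6 + p))
d(H) = -4 + H/6 (d(H) = (3 - 1*(-5)² - 6*(-5))/(-2) + H/6 = (3 - 1*25 + 30)*(-½) + H*(⅙) = (3 - 25 + 30)*(-½) + H/6 = 8*(-½) + H/6 = -4 + H/6)
J(R) = 8 (J(R) = (-1*2)*(-4 + (⅙)*0) = -2*(-4 + 0) = -2*(-4) = 8)
(-79 + J(P(4)))*78 = (-79 + 8)*78 = -71*78 = -5538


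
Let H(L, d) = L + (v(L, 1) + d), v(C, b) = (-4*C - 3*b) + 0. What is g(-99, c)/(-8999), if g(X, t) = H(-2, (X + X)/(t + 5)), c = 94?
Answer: -1/8999 ≈ -0.00011112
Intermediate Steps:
v(C, b) = -4*C - 3*b
H(L, d) = -3 + d - 3*L (H(L, d) = L + ((-4*L - 3*1) + d) = L + ((-4*L - 3) + d) = L + ((-3 - 4*L) + d) = L + (-3 + d - 4*L) = -3 + d - 3*L)
g(X, t) = 3 + 2*X/(5 + t) (g(X, t) = -3 + (X + X)/(t + 5) - 3*(-2) = -3 + (2*X)/(5 + t) + 6 = -3 + 2*X/(5 + t) + 6 = 3 + 2*X/(5 + t))
g(-99, c)/(-8999) = ((15 + 2*(-99) + 3*94)/(5 + 94))/(-8999) = ((15 - 198 + 282)/99)*(-1/8999) = ((1/99)*99)*(-1/8999) = 1*(-1/8999) = -1/8999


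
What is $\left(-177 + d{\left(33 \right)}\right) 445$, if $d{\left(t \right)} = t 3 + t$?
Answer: $-20025$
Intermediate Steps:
$d{\left(t \right)} = 4 t$ ($d{\left(t \right)} = 3 t + t = 4 t$)
$\left(-177 + d{\left(33 \right)}\right) 445 = \left(-177 + 4 \cdot 33\right) 445 = \left(-177 + 132\right) 445 = \left(-45\right) 445 = -20025$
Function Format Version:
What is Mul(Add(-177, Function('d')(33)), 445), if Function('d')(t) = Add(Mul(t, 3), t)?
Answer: -20025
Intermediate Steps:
Function('d')(t) = Mul(4, t) (Function('d')(t) = Add(Mul(3, t), t) = Mul(4, t))
Mul(Add(-177, Function('d')(33)), 445) = Mul(Add(-177, Mul(4, 33)), 445) = Mul(Add(-177, 132), 445) = Mul(-45, 445) = -20025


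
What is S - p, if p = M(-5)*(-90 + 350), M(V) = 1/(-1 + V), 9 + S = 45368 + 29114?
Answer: 223549/3 ≈ 74516.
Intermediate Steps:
S = 74473 (S = -9 + (45368 + 29114) = -9 + 74482 = 74473)
p = -130/3 (p = (-90 + 350)/(-1 - 5) = 260/(-6) = -⅙*260 = -130/3 ≈ -43.333)
S - p = 74473 - 1*(-130/3) = 74473 + 130/3 = 223549/3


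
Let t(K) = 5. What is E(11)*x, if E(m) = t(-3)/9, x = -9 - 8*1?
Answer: -85/9 ≈ -9.4444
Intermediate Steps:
x = -17 (x = -9 - 8 = -17)
E(m) = 5/9
E(11)*x = (5/9)*(-17) = -85/9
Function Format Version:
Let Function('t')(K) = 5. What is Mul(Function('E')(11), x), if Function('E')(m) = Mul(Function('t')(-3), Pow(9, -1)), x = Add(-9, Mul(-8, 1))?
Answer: Rational(-85, 9) ≈ -9.4444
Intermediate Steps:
x = -17 (x = Add(-9, -8) = -17)
Function('E')(m) = Rational(5, 9) (Function('E')(m) = Mul(5, Pow(9, -1)) = Mul(5, Rational(1, 9)) = Rational(5, 9))
Mul(Function('E')(11), x) = Mul(Rational(5, 9), -17) = Rational(-85, 9)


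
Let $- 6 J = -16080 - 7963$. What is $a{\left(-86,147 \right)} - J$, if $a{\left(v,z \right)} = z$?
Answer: $- \frac{23161}{6} \approx -3860.2$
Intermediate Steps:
$J = \frac{24043}{6}$ ($J = - \frac{-16080 - 7963}{6} = \left(- \frac{1}{6}\right) \left(-24043\right) = \frac{24043}{6} \approx 4007.2$)
$a{\left(-86,147 \right)} - J = 147 - \frac{24043}{6} = - \frac{23161}{6}$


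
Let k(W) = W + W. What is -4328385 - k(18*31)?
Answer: -4329501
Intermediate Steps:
k(W) = 2*W
-4328385 - k(18*31) = -4328385 - 2*18*31 = -4328385 - 2*558 = -4328385 - 1*1116 = -4328385 - 1116 = -4329501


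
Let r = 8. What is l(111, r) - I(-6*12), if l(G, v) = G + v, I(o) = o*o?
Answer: -5065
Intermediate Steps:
I(o) = o²
l(111, r) - I(-6*12) = (111 + 8) - (-6*12)² = 119 - 1*(-72)² = 119 - 1*5184 = 119 - 5184 = -5065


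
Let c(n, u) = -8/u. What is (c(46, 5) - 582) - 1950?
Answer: -12668/5 ≈ -2533.6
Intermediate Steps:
(c(46, 5) - 582) - 1950 = (-8/5 - 582) - 1950 = -2918/5 - 1950 = -12668/5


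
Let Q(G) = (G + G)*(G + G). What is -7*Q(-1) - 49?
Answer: -77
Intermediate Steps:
Q(G) = 4*G² (Q(G) = (2*G)*(2*G) = 4*G²)
-7*Q(-1) - 49 = -28*(-1)² - 49 = -28 - 49 = -77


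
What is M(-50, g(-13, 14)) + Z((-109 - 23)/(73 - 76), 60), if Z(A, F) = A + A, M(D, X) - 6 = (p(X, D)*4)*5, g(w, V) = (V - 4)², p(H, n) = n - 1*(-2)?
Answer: -866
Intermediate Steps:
p(H, n) = 2 + n (p(H, n) = n + 2 = 2 + n)
g(w, V) = (-4 + V)²
M(D, X) = 46 + 20*D (M(D, X) = 6 + ((2 + D)*4)*5 = 6 + (8 + 4*D)*5 = 6 + (40 + 20*D) = 46 + 20*D)
Z(A, F) = 2*A
M(-50, g(-13, 14)) + Z((-109 - 23)/(73 - 76), 60) = (46 + 20*(-50)) + 2*((-109 - 23)/(73 - 76)) = (46 - 1000) + 2*(-132/(-3)) = -954 + 2*(-132*(-⅓)) = -954 + 2*44 = -954 + 88 = -866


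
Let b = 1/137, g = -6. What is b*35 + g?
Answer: -787/137 ≈ -5.7445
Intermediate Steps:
b = 1/137 ≈ 0.0072993
b*35 + g = (1/137)*35 - 6 = 35/137 - 6 = -787/137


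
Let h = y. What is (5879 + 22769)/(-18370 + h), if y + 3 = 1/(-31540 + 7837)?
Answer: -169760886/108873805 ≈ -1.5592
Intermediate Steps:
y = -71110/23703 (y = -3 + 1/(-31540 + 7837) = -3 + 1/(-23703) = -3 - 1/23703 = -71110/23703 ≈ -3.0000)
h = -71110/23703 ≈ -3.0000
(5879 + 22769)/(-18370 + h) = (5879 + 22769)/(-18370 - 71110/23703) = 28648/(-435495220/23703) = 28648*(-23703/435495220) = -169760886/108873805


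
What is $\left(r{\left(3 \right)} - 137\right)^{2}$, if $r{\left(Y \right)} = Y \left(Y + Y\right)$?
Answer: $14161$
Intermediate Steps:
$r{\left(Y \right)} = 2 Y^{2}$ ($r{\left(Y \right)} = Y 2 Y = 2 Y^{2}$)
$\left(r{\left(3 \right)} - 137\right)^{2} = \left(2 \cdot 3^{2} - 137\right)^{2} = \left(2 \cdot 9 - 137\right)^{2} = \left(18 - 137\right)^{2} = \left(-119\right)^{2} = 14161$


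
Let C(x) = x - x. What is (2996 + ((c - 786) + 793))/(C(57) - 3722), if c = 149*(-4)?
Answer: -2407/3722 ≈ -0.64670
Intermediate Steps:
c = -596
C(x) = 0
(2996 + ((c - 786) + 793))/(C(57) - 3722) = (2996 + ((-596 - 786) + 793))/(0 - 3722) = (2996 + (-1382 + 793))/(-3722) = (2996 - 589)*(-1/3722) = 2407*(-1/3722) = -2407/3722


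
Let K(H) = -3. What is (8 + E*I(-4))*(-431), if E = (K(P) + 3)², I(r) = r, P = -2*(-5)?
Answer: -3448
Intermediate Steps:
P = 10
E = 0 (E = (-3 + 3)² = 0² = 0)
(8 + E*I(-4))*(-431) = (8 + 0*(-4))*(-431) = (8 + 0)*(-431) = 8*(-431) = -3448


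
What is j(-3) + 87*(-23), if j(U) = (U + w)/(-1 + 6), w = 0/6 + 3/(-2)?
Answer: -20019/10 ≈ -2001.9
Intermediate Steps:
w = -3/2 (w = 0*(1/6) + 3*(-1/2) = 0 - 3/2 = -3/2 ≈ -1.5000)
j(U) = -3/10 + U/5 (j(U) = (U - 3/2)/(-1 + 6) = (-3/2 + U)/5 = (-3/2 + U)*(1/5) = -3/10 + U/5)
j(-3) + 87*(-23) = (-3/10 + (1/5)*(-3)) + 87*(-23) = (-3/10 - 3/5) - 2001 = -9/10 - 2001 = -20019/10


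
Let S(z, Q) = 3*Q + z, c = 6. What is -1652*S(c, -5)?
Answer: 14868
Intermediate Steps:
S(z, Q) = z + 3*Q
-1652*S(c, -5) = -1652*(6 + 3*(-5)) = -1652*(6 - 15) = -1652*(-9) = 14868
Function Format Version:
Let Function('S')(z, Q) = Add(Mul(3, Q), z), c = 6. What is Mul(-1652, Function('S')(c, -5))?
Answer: 14868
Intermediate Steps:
Function('S')(z, Q) = Add(z, Mul(3, Q))
Mul(-1652, Function('S')(c, -5)) = Mul(-1652, Add(6, Mul(3, -5))) = Mul(-1652, Add(6, -15)) = Mul(-1652, -9) = 14868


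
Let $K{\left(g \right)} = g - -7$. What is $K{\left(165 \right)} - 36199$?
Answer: $-36027$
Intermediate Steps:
$K{\left(g \right)} = 7 + g$ ($K{\left(g \right)} = g + 7 = 7 + g$)
$K{\left(165 \right)} - 36199 = \left(7 + 165\right) - 36199 = 172 - 36199 = -36027$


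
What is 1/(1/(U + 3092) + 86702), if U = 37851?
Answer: 40943/3549839987 ≈ 1.1534e-5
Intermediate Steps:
1/(1/(U + 3092) + 86702) = 1/(1/(37851 + 3092) + 86702) = 1/(1/40943 + 86702) = 1/(3549839987/40943) = 40943/3549839987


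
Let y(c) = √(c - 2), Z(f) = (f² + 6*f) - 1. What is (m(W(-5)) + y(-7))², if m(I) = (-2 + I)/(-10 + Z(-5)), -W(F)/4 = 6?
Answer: -407/64 + 39*I/4 ≈ -6.3594 + 9.75*I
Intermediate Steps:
Z(f) = -1 + f² + 6*f
W(F) = -24 (W(F) = -4*6 = -24)
m(I) = ⅛ - I/16 (m(I) = (-2 + I)/(-10 + (-1 + (-5)² + 6*(-5))) = (-2 + I)/(-10 + (-1 + 25 - 30)) = (-2 + I)/(-10 - 6) = (-2 + I)/(-16) = (-2 + I)*(-1/16) = ⅛ - I/16)
y(c) = √(-2 + c)
(m(W(-5)) + y(-7))² = ((⅛ - 1/16*(-24)) + √(-2 - 7))² = ((⅛ + 3/2) + √(-9))² = (13/8 + 3*I)²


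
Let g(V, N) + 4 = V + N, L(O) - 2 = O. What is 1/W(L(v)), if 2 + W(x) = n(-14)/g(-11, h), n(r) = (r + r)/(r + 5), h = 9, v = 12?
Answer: -27/68 ≈ -0.39706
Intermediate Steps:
L(O) = 2 + O
g(V, N) = -4 + N + V (g(V, N) = -4 + (V + N) = -4 + (N + V) = -4 + N + V)
n(r) = 2*r/(5 + r) (n(r) = (2*r)/(5 + r) = 2*r/(5 + r))
W(x) = -68/27 (W(x) = -2 + (2*(-14)/(5 - 14))/(-4 + 9 - 11) = -2 + (2*(-14)/(-9))/(-6) = -2 + (2*(-14)*(-1/9))*(-1/6) = -2 + (28/9)*(-1/6) = -2 - 14/27 = -68/27)
1/W(L(v)) = 1/(-68/27) = -27/68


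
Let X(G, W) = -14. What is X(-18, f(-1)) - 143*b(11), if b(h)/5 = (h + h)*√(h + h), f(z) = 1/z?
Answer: -14 - 15730*√22 ≈ -73794.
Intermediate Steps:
b(h) = 10*√2*h^(3/2) (b(h) = 5*((h + h)*√(h + h)) = 5*((2*h)*√(2*h)) = 5*((2*h)*(√2*√h)) = 5*(2*√2*h^(3/2)) = 10*√2*h^(3/2))
X(-18, f(-1)) - 143*b(11) = -14 - 1430*√2*11^(3/2) = -14 - 1430*√2*11*√11 = -14 - 15730*√22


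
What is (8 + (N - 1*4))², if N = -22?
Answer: 324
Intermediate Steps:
(8 + (N - 1*4))² = (8 + (-22 - 1*4))² = (8 + (-22 - 4))² = (8 - 26)² = (-18)² = 324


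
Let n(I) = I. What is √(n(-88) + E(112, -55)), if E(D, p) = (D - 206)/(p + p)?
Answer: I*√263615/55 ≈ 9.3352*I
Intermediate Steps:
E(D, p) = (-206 + D)/(2*p) (E(D, p) = (-206 + D)/((2*p)) = (-206 + D)*(1/(2*p)) = (-206 + D)/(2*p))
√(n(-88) + E(112, -55)) = √(-88 + (½)*(-206 + 112)/(-55)) = √(-88 + (½)*(-1/55)*(-94)) = √(-88 + 47/55) = √(-4793/55) = I*√263615/55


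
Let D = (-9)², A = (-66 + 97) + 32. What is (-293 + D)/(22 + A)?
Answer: -212/85 ≈ -2.4941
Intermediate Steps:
A = 63 (A = 31 + 32 = 63)
D = 81
(-293 + D)/(22 + A) = (-293 + 81)/(22 + 63) = -212/85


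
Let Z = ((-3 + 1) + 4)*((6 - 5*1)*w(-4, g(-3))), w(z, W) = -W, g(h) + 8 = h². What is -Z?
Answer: 2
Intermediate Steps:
g(h) = -8 + h²
Z = -2 (Z = ((-3 + 1) + 4)*((6 - 5*1)*(-(-8 + (-3)²))) = (-2 + 4)*((6 - 5)*(-(-8 + 9))) = 2*(1*(-1*1)) = 2*(1*(-1)) = 2*(-1) = -2)
-Z = -1*(-2) = 2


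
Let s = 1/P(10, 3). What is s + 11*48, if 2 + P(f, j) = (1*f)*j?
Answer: 14785/28 ≈ 528.04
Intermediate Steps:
P(f, j) = -2 + f*j (P(f, j) = -2 + (1*f)*j = -2 + f*j)
s = 1/28 (s = 1/(-2 + 10*3) = 1/(-2 + 30) = 1/28 ≈ 0.035714)
s + 11*48 = 1/28 + 11*48 = 1/28 + 528 = 14785/28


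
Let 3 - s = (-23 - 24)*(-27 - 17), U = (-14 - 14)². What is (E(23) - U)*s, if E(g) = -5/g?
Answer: 37246405/23 ≈ 1.6194e+6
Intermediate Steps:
U = 784 (U = (-28)² = 784)
s = -2065 (s = 3 - (-23 - 24)*(-27 - 17) = 3 - (-47)*(-44) = 3 - 1*2068 = 3 - 2068 = -2065)
(E(23) - U)*s = (-5/23 - 1*784)*(-2065) = (-5*1/23 - 784)*(-2065) = (-5/23 - 784)*(-2065) = -18037/23*(-2065) = 37246405/23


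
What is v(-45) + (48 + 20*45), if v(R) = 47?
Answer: 995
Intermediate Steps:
v(-45) + (48 + 20*45) = 47 + (48 + 20*45) = 47 + (48 + 900) = 47 + 948 = 995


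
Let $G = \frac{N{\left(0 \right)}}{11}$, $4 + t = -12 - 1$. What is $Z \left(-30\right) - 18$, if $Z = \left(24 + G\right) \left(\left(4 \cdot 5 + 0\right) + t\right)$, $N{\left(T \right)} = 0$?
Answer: $-2178$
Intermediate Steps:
$t = -17$ ($t = -4 - 13 = -17$)
$G = 0$ ($G = \frac{0}{11} = 0 \cdot \frac{1}{11} = 0$)
$Z = 72$ ($Z = \left(24 + 0\right) \left(\left(4 \cdot 5 + 0\right) - 17\right) = 24 \left(\left(20 + 0\right) - 17\right) = 24 \left(20 - 17\right) = 24 \cdot 3 = 72$)
$Z \left(-30\right) - 18 = 72 \left(-30\right) - 18 = -2160 - 18 = -2178$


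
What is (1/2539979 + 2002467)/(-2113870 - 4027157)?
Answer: -5086224128194/15598079618433 ≈ -0.32608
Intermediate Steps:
(1/2539979 + 2002467)/(-2113870 - 4027157) = (1/2539979 + 2002467)/(-6141027) = (5086224128194/2539979)*(-1/6141027) = -5086224128194/15598079618433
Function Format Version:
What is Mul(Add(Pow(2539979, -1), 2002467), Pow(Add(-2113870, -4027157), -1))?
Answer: Rational(-5086224128194, 15598079618433) ≈ -0.32608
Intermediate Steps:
Mul(Add(Pow(2539979, -1), 2002467), Pow(Add(-2113870, -4027157), -1)) = Mul(Add(Rational(1, 2539979), 2002467), Pow(-6141027, -1)) = Mul(Rational(5086224128194, 2539979), Rational(-1, 6141027)) = Rational(-5086224128194, 15598079618433)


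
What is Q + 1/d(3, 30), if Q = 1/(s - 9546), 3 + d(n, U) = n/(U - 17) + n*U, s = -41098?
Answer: 328619/28715148 ≈ 0.011444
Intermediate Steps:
d(n, U) = -3 + U*n + n/(-17 + U) (d(n, U) = -3 + (n/(U - 17) + n*U) = -3 + (n/(-17 + U) + U*n) = -3 + (U*n + n/(-17 + U)) = -3 + U*n + n/(-17 + U))
Q = -1/50644 (Q = 1/(-41098 - 9546) = 1/(-50644) = -1/50644 ≈ -1.9746e-5)
Q + 1/d(3, 30) = -1/50644 + 1/((51 + 3 - 3*30 + 3*30² - 17*30*3)/(-17 + 30)) = -1/50644 + 1/((51 + 3 - 90 + 3*900 - 1530)/13) = -1/50644 + 1/((51 + 3 - 90 + 2700 - 1530)/13) = -1/50644 + 1/((1/13)*1134) = -1/50644 + 1/(1134/13) = -1/50644 + 13/1134 = 328619/28715148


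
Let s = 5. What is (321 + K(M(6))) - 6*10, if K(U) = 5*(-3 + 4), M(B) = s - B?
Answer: 266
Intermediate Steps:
M(B) = 5 - B
K(U) = 5 (K(U) = 5*1 = 5)
(321 + K(M(6))) - 6*10 = (321 + 5) - 6*10 = 326 - 60 = 266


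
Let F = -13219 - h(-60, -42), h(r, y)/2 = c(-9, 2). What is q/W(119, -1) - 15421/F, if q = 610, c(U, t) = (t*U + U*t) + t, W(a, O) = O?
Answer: -8006689/13151 ≈ -608.83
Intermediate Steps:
c(U, t) = t + 2*U*t (c(U, t) = (U*t + U*t) + t = 2*U*t + t = t + 2*U*t)
h(r, y) = -68 (h(r, y) = 2*(2*(1 + 2*(-9))) = 2*(2*(1 - 18)) = 2*(2*(-17)) = 2*(-34) = -68)
F = -13151 (F = -13219 - 1*(-68) = -13219 + 68 = -13151)
q/W(119, -1) - 15421/F = 610/(-1) - 15421/(-13151) = 610*(-1) - 15421*(-1/13151) = -610 + 15421/13151 = -8006689/13151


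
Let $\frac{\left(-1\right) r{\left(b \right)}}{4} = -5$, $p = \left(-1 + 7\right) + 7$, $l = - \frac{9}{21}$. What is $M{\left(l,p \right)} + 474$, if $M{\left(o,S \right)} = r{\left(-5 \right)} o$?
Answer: $\frac{3258}{7} \approx 465.43$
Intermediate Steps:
$l = - \frac{3}{7}$ ($l = \left(-9\right) \frac{1}{21} = - \frac{3}{7} \approx -0.42857$)
$p = 13$ ($p = 6 + 7 = 13$)
$r{\left(b \right)} = 20$ ($r{\left(b \right)} = \left(-4\right) \left(-5\right) = 20$)
$M{\left(o,S \right)} = 20 o$
$M{\left(l,p \right)} + 474 = 20 \left(- \frac{3}{7}\right) + 474 = - \frac{60}{7} + 474 = \frac{3258}{7}$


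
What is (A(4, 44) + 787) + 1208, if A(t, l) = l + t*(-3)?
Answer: 2027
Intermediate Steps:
A(t, l) = l - 3*t
(A(4, 44) + 787) + 1208 = ((44 - 3*4) + 787) + 1208 = ((44 - 12) + 787) + 1208 = (32 + 787) + 1208 = 819 + 1208 = 2027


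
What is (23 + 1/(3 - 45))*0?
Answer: 0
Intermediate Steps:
(23 + 1/(3 - 45))*0 = (23 + 1/(-42))*0 = (23 - 1/42)*0 = (965/42)*0 = 0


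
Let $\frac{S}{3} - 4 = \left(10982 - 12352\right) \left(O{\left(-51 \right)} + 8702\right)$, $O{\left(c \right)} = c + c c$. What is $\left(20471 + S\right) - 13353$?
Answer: $-46238590$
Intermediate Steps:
$O{\left(c \right)} = c + c^{2}$
$S = -46245708$ ($S = 12 + 3 \left(10982 - 12352\right) \left(- 51 \left(1 - 51\right) + 8702\right) = 12 + 3 \left(- 1370 \left(\left(-51\right) \left(-50\right) + 8702\right)\right) = 12 + 3 \left(- 1370 \left(2550 + 8702\right)\right) = 12 + 3 \left(\left(-1370\right) 11252\right) = 12 + 3 \left(-15415240\right) = 12 - 46245720 = -46245708$)
$\left(20471 + S\right) - 13353 = \left(20471 - 46245708\right) - 13353 = -46225237 - 13353 = -46238590$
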